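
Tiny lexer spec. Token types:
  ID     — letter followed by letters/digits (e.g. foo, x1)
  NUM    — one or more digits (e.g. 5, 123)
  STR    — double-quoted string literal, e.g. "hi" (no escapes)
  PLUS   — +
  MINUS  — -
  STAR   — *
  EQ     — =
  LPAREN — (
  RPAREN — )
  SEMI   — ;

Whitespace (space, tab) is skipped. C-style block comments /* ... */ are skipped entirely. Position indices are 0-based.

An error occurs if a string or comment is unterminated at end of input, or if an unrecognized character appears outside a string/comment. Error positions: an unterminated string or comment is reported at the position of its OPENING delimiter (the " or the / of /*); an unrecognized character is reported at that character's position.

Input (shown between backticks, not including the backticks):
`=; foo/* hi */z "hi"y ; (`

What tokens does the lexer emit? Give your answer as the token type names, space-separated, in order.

Answer: EQ SEMI ID ID STR ID SEMI LPAREN

Derivation:
pos=0: emit EQ '='
pos=1: emit SEMI ';'
pos=3: emit ID 'foo' (now at pos=6)
pos=6: enter COMMENT mode (saw '/*')
exit COMMENT mode (now at pos=14)
pos=14: emit ID 'z' (now at pos=15)
pos=16: enter STRING mode
pos=16: emit STR "hi" (now at pos=20)
pos=20: emit ID 'y' (now at pos=21)
pos=22: emit SEMI ';'
pos=24: emit LPAREN '('
DONE. 8 tokens: [EQ, SEMI, ID, ID, STR, ID, SEMI, LPAREN]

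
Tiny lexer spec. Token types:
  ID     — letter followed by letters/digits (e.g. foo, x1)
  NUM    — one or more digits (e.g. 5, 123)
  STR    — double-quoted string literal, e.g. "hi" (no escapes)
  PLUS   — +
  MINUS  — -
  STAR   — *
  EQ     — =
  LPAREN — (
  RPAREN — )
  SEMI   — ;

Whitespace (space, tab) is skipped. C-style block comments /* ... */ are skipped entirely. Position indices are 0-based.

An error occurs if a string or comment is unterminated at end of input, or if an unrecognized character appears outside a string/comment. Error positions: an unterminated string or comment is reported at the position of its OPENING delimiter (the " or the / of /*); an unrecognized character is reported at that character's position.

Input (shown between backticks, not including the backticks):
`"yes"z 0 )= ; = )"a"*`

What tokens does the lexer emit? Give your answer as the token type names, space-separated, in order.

pos=0: enter STRING mode
pos=0: emit STR "yes" (now at pos=5)
pos=5: emit ID 'z' (now at pos=6)
pos=7: emit NUM '0' (now at pos=8)
pos=9: emit RPAREN ')'
pos=10: emit EQ '='
pos=12: emit SEMI ';'
pos=14: emit EQ '='
pos=16: emit RPAREN ')'
pos=17: enter STRING mode
pos=17: emit STR "a" (now at pos=20)
pos=20: emit STAR '*'
DONE. 10 tokens: [STR, ID, NUM, RPAREN, EQ, SEMI, EQ, RPAREN, STR, STAR]

Answer: STR ID NUM RPAREN EQ SEMI EQ RPAREN STR STAR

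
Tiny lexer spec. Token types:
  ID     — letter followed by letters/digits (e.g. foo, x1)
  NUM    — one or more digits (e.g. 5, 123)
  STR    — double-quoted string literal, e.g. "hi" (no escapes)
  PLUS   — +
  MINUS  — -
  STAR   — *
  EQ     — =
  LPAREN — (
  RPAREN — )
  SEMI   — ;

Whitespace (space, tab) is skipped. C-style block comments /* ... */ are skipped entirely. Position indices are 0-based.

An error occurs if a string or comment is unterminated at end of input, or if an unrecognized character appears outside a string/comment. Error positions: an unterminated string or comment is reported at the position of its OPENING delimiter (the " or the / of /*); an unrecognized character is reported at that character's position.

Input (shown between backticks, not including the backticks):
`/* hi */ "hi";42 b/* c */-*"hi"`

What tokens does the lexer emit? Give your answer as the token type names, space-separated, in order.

pos=0: enter COMMENT mode (saw '/*')
exit COMMENT mode (now at pos=8)
pos=9: enter STRING mode
pos=9: emit STR "hi" (now at pos=13)
pos=13: emit SEMI ';'
pos=14: emit NUM '42' (now at pos=16)
pos=17: emit ID 'b' (now at pos=18)
pos=18: enter COMMENT mode (saw '/*')
exit COMMENT mode (now at pos=25)
pos=25: emit MINUS '-'
pos=26: emit STAR '*'
pos=27: enter STRING mode
pos=27: emit STR "hi" (now at pos=31)
DONE. 7 tokens: [STR, SEMI, NUM, ID, MINUS, STAR, STR]

Answer: STR SEMI NUM ID MINUS STAR STR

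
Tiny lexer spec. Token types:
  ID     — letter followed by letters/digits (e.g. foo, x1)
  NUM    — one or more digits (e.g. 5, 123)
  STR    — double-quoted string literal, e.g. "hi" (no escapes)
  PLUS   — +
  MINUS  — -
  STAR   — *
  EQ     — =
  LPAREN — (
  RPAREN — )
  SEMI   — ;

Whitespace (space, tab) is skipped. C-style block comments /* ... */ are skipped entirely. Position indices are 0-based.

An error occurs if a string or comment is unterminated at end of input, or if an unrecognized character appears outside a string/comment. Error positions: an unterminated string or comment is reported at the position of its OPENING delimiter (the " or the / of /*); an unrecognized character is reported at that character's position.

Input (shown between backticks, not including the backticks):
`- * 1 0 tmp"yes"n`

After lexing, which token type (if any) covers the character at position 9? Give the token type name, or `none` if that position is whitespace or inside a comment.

pos=0: emit MINUS '-'
pos=2: emit STAR '*'
pos=4: emit NUM '1' (now at pos=5)
pos=6: emit NUM '0' (now at pos=7)
pos=8: emit ID 'tmp' (now at pos=11)
pos=11: enter STRING mode
pos=11: emit STR "yes" (now at pos=16)
pos=16: emit ID 'n' (now at pos=17)
DONE. 7 tokens: [MINUS, STAR, NUM, NUM, ID, STR, ID]
Position 9: char is 'm' -> ID

Answer: ID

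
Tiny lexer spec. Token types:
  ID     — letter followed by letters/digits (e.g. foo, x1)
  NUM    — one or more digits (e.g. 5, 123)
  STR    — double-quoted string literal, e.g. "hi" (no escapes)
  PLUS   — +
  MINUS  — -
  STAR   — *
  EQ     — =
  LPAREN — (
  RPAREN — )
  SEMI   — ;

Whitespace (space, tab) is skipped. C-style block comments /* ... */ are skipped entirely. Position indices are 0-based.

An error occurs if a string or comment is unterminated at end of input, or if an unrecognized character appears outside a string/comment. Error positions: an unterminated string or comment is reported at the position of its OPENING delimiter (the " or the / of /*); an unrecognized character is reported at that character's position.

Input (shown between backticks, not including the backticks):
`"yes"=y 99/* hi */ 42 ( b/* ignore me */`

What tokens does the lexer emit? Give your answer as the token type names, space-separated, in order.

Answer: STR EQ ID NUM NUM LPAREN ID

Derivation:
pos=0: enter STRING mode
pos=0: emit STR "yes" (now at pos=5)
pos=5: emit EQ '='
pos=6: emit ID 'y' (now at pos=7)
pos=8: emit NUM '99' (now at pos=10)
pos=10: enter COMMENT mode (saw '/*')
exit COMMENT mode (now at pos=18)
pos=19: emit NUM '42' (now at pos=21)
pos=22: emit LPAREN '('
pos=24: emit ID 'b' (now at pos=25)
pos=25: enter COMMENT mode (saw '/*')
exit COMMENT mode (now at pos=40)
DONE. 7 tokens: [STR, EQ, ID, NUM, NUM, LPAREN, ID]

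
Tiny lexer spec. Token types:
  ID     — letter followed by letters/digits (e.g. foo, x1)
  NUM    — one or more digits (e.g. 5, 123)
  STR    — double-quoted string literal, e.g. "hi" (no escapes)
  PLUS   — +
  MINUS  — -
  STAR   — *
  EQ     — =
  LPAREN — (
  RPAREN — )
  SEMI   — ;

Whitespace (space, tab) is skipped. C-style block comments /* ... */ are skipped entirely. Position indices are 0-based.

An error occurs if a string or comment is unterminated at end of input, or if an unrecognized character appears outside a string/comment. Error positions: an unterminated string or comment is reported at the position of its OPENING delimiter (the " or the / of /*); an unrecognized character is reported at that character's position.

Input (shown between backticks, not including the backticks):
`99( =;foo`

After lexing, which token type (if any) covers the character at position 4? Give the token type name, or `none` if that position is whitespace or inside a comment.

Answer: EQ

Derivation:
pos=0: emit NUM '99' (now at pos=2)
pos=2: emit LPAREN '('
pos=4: emit EQ '='
pos=5: emit SEMI ';'
pos=6: emit ID 'foo' (now at pos=9)
DONE. 5 tokens: [NUM, LPAREN, EQ, SEMI, ID]
Position 4: char is '=' -> EQ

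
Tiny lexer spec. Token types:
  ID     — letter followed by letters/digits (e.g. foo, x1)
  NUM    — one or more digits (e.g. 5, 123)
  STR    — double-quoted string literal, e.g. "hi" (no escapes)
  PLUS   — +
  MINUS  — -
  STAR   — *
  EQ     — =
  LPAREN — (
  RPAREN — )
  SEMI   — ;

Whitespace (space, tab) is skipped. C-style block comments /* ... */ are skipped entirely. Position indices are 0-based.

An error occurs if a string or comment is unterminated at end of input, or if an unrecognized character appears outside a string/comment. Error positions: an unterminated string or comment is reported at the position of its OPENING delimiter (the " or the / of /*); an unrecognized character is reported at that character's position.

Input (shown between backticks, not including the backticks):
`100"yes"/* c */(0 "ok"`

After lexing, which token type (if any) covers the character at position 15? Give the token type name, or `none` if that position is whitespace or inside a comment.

pos=0: emit NUM '100' (now at pos=3)
pos=3: enter STRING mode
pos=3: emit STR "yes" (now at pos=8)
pos=8: enter COMMENT mode (saw '/*')
exit COMMENT mode (now at pos=15)
pos=15: emit LPAREN '('
pos=16: emit NUM '0' (now at pos=17)
pos=18: enter STRING mode
pos=18: emit STR "ok" (now at pos=22)
DONE. 5 tokens: [NUM, STR, LPAREN, NUM, STR]
Position 15: char is '(' -> LPAREN

Answer: LPAREN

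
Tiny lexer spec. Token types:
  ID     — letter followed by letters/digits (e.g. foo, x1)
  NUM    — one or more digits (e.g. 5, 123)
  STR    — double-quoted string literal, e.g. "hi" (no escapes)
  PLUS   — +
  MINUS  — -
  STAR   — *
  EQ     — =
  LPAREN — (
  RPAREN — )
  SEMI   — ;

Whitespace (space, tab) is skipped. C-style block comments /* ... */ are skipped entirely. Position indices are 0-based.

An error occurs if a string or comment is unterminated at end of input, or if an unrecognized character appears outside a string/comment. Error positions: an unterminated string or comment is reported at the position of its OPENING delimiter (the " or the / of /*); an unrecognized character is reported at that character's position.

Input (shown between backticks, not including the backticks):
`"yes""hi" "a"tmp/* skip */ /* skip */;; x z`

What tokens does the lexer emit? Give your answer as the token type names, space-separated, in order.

Answer: STR STR STR ID SEMI SEMI ID ID

Derivation:
pos=0: enter STRING mode
pos=0: emit STR "yes" (now at pos=5)
pos=5: enter STRING mode
pos=5: emit STR "hi" (now at pos=9)
pos=10: enter STRING mode
pos=10: emit STR "a" (now at pos=13)
pos=13: emit ID 'tmp' (now at pos=16)
pos=16: enter COMMENT mode (saw '/*')
exit COMMENT mode (now at pos=26)
pos=27: enter COMMENT mode (saw '/*')
exit COMMENT mode (now at pos=37)
pos=37: emit SEMI ';'
pos=38: emit SEMI ';'
pos=40: emit ID 'x' (now at pos=41)
pos=42: emit ID 'z' (now at pos=43)
DONE. 8 tokens: [STR, STR, STR, ID, SEMI, SEMI, ID, ID]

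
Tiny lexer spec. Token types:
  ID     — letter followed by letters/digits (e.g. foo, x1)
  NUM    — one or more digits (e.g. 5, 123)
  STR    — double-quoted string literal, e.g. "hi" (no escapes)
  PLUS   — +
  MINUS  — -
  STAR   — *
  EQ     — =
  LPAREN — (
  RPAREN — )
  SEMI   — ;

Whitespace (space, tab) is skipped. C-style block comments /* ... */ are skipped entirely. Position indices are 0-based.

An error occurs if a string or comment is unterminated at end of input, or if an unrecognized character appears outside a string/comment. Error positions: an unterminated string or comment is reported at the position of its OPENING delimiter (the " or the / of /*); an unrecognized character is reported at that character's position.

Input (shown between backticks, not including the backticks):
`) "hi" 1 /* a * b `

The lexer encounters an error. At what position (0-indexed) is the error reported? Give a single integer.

pos=0: emit RPAREN ')'
pos=2: enter STRING mode
pos=2: emit STR "hi" (now at pos=6)
pos=7: emit NUM '1' (now at pos=8)
pos=9: enter COMMENT mode (saw '/*')
pos=9: ERROR — unterminated comment (reached EOF)

Answer: 9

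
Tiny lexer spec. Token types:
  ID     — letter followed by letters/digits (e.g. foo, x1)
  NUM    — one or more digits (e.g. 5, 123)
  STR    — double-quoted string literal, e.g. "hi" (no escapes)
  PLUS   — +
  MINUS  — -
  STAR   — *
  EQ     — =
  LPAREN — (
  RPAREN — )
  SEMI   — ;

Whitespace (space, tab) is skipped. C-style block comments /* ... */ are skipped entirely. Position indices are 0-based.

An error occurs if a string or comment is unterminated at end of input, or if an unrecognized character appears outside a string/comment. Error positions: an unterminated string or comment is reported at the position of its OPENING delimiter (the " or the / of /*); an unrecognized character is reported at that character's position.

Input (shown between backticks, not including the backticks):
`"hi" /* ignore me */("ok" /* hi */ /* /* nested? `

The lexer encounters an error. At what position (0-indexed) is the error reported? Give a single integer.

Answer: 35

Derivation:
pos=0: enter STRING mode
pos=0: emit STR "hi" (now at pos=4)
pos=5: enter COMMENT mode (saw '/*')
exit COMMENT mode (now at pos=20)
pos=20: emit LPAREN '('
pos=21: enter STRING mode
pos=21: emit STR "ok" (now at pos=25)
pos=26: enter COMMENT mode (saw '/*')
exit COMMENT mode (now at pos=34)
pos=35: enter COMMENT mode (saw '/*')
pos=35: ERROR — unterminated comment (reached EOF)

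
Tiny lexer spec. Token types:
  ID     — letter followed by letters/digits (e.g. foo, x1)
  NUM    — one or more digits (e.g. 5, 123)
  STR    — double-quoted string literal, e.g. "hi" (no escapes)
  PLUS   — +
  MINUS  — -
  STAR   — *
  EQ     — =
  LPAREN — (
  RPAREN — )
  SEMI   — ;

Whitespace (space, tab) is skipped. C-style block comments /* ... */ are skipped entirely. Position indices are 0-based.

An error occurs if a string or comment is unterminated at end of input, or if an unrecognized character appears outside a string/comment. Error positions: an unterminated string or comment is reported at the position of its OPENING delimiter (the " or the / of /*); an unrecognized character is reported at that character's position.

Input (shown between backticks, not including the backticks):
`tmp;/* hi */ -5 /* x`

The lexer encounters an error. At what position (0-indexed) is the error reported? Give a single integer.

pos=0: emit ID 'tmp' (now at pos=3)
pos=3: emit SEMI ';'
pos=4: enter COMMENT mode (saw '/*')
exit COMMENT mode (now at pos=12)
pos=13: emit MINUS '-'
pos=14: emit NUM '5' (now at pos=15)
pos=16: enter COMMENT mode (saw '/*')
pos=16: ERROR — unterminated comment (reached EOF)

Answer: 16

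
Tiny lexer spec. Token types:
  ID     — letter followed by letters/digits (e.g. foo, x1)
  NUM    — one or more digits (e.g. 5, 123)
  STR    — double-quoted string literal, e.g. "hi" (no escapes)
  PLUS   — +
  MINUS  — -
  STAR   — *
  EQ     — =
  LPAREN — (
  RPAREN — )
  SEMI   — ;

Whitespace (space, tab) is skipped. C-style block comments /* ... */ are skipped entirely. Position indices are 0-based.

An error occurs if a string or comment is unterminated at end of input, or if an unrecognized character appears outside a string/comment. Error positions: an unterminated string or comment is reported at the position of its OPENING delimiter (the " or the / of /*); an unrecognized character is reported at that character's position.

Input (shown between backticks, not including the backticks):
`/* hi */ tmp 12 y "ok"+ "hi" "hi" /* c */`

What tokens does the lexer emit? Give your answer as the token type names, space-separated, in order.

pos=0: enter COMMENT mode (saw '/*')
exit COMMENT mode (now at pos=8)
pos=9: emit ID 'tmp' (now at pos=12)
pos=13: emit NUM '12' (now at pos=15)
pos=16: emit ID 'y' (now at pos=17)
pos=18: enter STRING mode
pos=18: emit STR "ok" (now at pos=22)
pos=22: emit PLUS '+'
pos=24: enter STRING mode
pos=24: emit STR "hi" (now at pos=28)
pos=29: enter STRING mode
pos=29: emit STR "hi" (now at pos=33)
pos=34: enter COMMENT mode (saw '/*')
exit COMMENT mode (now at pos=41)
DONE. 7 tokens: [ID, NUM, ID, STR, PLUS, STR, STR]

Answer: ID NUM ID STR PLUS STR STR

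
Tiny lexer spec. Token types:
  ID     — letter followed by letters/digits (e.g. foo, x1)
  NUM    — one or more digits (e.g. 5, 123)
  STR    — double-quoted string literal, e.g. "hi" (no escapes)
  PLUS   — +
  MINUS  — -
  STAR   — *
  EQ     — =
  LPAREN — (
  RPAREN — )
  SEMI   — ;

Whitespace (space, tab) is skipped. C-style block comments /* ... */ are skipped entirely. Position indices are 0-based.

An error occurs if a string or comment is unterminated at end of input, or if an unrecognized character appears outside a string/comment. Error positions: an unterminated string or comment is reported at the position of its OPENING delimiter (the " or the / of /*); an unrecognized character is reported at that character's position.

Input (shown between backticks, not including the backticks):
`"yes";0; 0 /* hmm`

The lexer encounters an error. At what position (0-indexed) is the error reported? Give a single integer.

pos=0: enter STRING mode
pos=0: emit STR "yes" (now at pos=5)
pos=5: emit SEMI ';'
pos=6: emit NUM '0' (now at pos=7)
pos=7: emit SEMI ';'
pos=9: emit NUM '0' (now at pos=10)
pos=11: enter COMMENT mode (saw '/*')
pos=11: ERROR — unterminated comment (reached EOF)

Answer: 11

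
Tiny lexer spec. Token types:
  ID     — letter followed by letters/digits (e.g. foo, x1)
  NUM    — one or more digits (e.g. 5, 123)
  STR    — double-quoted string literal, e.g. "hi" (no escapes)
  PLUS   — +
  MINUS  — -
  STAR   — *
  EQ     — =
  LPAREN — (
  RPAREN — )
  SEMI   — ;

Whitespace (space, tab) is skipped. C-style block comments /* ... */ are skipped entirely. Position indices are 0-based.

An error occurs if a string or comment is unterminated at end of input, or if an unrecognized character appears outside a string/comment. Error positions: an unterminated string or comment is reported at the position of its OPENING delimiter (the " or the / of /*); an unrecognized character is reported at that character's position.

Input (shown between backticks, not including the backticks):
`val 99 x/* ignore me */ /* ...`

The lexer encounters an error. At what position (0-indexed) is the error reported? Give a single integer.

pos=0: emit ID 'val' (now at pos=3)
pos=4: emit NUM '99' (now at pos=6)
pos=7: emit ID 'x' (now at pos=8)
pos=8: enter COMMENT mode (saw '/*')
exit COMMENT mode (now at pos=23)
pos=24: enter COMMENT mode (saw '/*')
pos=24: ERROR — unterminated comment (reached EOF)

Answer: 24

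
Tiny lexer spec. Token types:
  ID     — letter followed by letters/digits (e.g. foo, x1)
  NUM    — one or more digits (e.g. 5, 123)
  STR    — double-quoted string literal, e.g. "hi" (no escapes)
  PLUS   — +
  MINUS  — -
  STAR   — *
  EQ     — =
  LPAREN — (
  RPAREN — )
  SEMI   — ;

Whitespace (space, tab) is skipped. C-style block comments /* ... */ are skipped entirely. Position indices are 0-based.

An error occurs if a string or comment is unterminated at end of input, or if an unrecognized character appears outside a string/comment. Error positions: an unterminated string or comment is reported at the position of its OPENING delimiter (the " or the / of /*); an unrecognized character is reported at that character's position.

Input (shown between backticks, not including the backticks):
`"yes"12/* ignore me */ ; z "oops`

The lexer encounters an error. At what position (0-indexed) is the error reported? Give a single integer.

pos=0: enter STRING mode
pos=0: emit STR "yes" (now at pos=5)
pos=5: emit NUM '12' (now at pos=7)
pos=7: enter COMMENT mode (saw '/*')
exit COMMENT mode (now at pos=22)
pos=23: emit SEMI ';'
pos=25: emit ID 'z' (now at pos=26)
pos=27: enter STRING mode
pos=27: ERROR — unterminated string

Answer: 27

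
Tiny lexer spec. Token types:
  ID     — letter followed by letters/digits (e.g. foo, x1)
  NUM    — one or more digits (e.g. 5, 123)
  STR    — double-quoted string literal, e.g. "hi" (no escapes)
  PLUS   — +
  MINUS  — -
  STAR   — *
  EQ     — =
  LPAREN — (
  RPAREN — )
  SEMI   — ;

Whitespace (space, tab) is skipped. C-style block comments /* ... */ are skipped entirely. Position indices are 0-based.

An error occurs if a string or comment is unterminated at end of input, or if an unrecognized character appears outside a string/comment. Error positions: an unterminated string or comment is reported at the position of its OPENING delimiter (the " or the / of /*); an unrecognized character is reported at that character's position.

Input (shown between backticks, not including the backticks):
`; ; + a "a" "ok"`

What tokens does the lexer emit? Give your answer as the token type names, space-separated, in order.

Answer: SEMI SEMI PLUS ID STR STR

Derivation:
pos=0: emit SEMI ';'
pos=2: emit SEMI ';'
pos=4: emit PLUS '+'
pos=6: emit ID 'a' (now at pos=7)
pos=8: enter STRING mode
pos=8: emit STR "a" (now at pos=11)
pos=12: enter STRING mode
pos=12: emit STR "ok" (now at pos=16)
DONE. 6 tokens: [SEMI, SEMI, PLUS, ID, STR, STR]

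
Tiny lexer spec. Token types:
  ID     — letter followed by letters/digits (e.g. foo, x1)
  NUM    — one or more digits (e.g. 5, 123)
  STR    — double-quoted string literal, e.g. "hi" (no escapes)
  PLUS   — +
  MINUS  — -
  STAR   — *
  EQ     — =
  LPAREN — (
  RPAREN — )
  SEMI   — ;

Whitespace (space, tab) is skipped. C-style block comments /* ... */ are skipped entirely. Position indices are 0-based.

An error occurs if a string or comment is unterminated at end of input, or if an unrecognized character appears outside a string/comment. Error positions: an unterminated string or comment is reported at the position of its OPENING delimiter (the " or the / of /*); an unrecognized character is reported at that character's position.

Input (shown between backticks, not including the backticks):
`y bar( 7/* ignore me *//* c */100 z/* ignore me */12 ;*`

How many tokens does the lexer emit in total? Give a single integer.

Answer: 9

Derivation:
pos=0: emit ID 'y' (now at pos=1)
pos=2: emit ID 'bar' (now at pos=5)
pos=5: emit LPAREN '('
pos=7: emit NUM '7' (now at pos=8)
pos=8: enter COMMENT mode (saw '/*')
exit COMMENT mode (now at pos=23)
pos=23: enter COMMENT mode (saw '/*')
exit COMMENT mode (now at pos=30)
pos=30: emit NUM '100' (now at pos=33)
pos=34: emit ID 'z' (now at pos=35)
pos=35: enter COMMENT mode (saw '/*')
exit COMMENT mode (now at pos=50)
pos=50: emit NUM '12' (now at pos=52)
pos=53: emit SEMI ';'
pos=54: emit STAR '*'
DONE. 9 tokens: [ID, ID, LPAREN, NUM, NUM, ID, NUM, SEMI, STAR]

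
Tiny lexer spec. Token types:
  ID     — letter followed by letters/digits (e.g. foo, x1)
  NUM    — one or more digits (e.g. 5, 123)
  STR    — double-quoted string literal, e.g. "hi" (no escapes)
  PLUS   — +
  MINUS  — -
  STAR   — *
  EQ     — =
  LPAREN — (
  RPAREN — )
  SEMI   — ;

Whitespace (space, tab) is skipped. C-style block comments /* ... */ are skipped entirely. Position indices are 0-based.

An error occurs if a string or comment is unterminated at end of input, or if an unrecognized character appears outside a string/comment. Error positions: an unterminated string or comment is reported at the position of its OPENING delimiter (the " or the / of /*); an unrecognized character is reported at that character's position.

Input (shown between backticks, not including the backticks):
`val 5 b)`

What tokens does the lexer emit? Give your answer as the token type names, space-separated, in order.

Answer: ID NUM ID RPAREN

Derivation:
pos=0: emit ID 'val' (now at pos=3)
pos=4: emit NUM '5' (now at pos=5)
pos=6: emit ID 'b' (now at pos=7)
pos=7: emit RPAREN ')'
DONE. 4 tokens: [ID, NUM, ID, RPAREN]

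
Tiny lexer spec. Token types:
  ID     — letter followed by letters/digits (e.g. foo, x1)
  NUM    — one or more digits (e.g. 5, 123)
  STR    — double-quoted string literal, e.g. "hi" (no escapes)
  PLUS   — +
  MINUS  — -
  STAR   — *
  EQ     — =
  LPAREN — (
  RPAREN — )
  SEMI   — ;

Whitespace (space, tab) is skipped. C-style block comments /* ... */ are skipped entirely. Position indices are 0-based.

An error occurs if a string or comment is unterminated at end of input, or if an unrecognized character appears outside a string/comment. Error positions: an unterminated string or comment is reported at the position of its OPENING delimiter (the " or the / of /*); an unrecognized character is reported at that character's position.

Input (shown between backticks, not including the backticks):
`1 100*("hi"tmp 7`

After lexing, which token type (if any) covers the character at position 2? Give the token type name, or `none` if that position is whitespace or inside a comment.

Answer: NUM

Derivation:
pos=0: emit NUM '1' (now at pos=1)
pos=2: emit NUM '100' (now at pos=5)
pos=5: emit STAR '*'
pos=6: emit LPAREN '('
pos=7: enter STRING mode
pos=7: emit STR "hi" (now at pos=11)
pos=11: emit ID 'tmp' (now at pos=14)
pos=15: emit NUM '7' (now at pos=16)
DONE. 7 tokens: [NUM, NUM, STAR, LPAREN, STR, ID, NUM]
Position 2: char is '1' -> NUM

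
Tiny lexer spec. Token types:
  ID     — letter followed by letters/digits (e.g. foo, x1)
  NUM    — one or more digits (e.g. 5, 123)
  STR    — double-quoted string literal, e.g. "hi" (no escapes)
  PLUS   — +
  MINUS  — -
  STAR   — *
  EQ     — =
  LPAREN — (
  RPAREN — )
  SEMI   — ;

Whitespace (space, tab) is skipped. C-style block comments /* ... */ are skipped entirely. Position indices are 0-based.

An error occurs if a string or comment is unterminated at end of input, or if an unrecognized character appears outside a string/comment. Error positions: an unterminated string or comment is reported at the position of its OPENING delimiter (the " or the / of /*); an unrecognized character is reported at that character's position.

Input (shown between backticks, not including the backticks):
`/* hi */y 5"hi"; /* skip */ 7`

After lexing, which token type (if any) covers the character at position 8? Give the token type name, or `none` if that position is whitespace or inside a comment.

pos=0: enter COMMENT mode (saw '/*')
exit COMMENT mode (now at pos=8)
pos=8: emit ID 'y' (now at pos=9)
pos=10: emit NUM '5' (now at pos=11)
pos=11: enter STRING mode
pos=11: emit STR "hi" (now at pos=15)
pos=15: emit SEMI ';'
pos=17: enter COMMENT mode (saw '/*')
exit COMMENT mode (now at pos=27)
pos=28: emit NUM '7' (now at pos=29)
DONE. 5 tokens: [ID, NUM, STR, SEMI, NUM]
Position 8: char is 'y' -> ID

Answer: ID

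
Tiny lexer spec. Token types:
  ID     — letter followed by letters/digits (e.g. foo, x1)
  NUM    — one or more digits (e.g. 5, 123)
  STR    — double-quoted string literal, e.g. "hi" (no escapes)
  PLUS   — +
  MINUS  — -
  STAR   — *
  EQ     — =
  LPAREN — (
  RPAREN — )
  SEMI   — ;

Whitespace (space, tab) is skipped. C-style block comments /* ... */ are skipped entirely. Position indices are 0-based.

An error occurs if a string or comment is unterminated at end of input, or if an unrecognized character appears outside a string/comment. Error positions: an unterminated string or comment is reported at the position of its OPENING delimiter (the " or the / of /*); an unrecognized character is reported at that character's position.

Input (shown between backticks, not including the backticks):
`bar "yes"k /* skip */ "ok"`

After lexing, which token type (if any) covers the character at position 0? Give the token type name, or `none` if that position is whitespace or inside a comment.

pos=0: emit ID 'bar' (now at pos=3)
pos=4: enter STRING mode
pos=4: emit STR "yes" (now at pos=9)
pos=9: emit ID 'k' (now at pos=10)
pos=11: enter COMMENT mode (saw '/*')
exit COMMENT mode (now at pos=21)
pos=22: enter STRING mode
pos=22: emit STR "ok" (now at pos=26)
DONE. 4 tokens: [ID, STR, ID, STR]
Position 0: char is 'b' -> ID

Answer: ID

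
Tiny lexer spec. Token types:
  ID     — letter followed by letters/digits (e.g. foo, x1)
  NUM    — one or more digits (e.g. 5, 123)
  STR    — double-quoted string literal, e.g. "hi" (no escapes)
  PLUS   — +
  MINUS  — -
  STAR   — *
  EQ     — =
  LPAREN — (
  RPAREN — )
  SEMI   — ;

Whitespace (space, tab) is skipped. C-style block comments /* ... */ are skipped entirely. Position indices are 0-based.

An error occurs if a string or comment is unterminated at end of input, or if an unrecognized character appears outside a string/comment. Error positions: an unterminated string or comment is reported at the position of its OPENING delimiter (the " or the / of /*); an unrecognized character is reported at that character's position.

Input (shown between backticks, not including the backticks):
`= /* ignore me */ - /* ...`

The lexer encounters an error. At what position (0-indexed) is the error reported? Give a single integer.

Answer: 20

Derivation:
pos=0: emit EQ '='
pos=2: enter COMMENT mode (saw '/*')
exit COMMENT mode (now at pos=17)
pos=18: emit MINUS '-'
pos=20: enter COMMENT mode (saw '/*')
pos=20: ERROR — unterminated comment (reached EOF)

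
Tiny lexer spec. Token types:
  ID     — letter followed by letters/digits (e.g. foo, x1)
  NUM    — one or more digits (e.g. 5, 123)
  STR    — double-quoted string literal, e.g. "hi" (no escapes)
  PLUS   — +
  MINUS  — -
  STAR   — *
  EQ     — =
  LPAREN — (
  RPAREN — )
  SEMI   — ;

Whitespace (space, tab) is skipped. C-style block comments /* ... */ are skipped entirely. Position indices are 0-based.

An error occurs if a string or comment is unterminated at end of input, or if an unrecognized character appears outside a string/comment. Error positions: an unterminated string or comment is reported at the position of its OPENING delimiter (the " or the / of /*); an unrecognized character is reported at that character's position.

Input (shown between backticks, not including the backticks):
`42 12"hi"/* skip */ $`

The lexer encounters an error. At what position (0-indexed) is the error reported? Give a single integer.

pos=0: emit NUM '42' (now at pos=2)
pos=3: emit NUM '12' (now at pos=5)
pos=5: enter STRING mode
pos=5: emit STR "hi" (now at pos=9)
pos=9: enter COMMENT mode (saw '/*')
exit COMMENT mode (now at pos=19)
pos=20: ERROR — unrecognized char '$'

Answer: 20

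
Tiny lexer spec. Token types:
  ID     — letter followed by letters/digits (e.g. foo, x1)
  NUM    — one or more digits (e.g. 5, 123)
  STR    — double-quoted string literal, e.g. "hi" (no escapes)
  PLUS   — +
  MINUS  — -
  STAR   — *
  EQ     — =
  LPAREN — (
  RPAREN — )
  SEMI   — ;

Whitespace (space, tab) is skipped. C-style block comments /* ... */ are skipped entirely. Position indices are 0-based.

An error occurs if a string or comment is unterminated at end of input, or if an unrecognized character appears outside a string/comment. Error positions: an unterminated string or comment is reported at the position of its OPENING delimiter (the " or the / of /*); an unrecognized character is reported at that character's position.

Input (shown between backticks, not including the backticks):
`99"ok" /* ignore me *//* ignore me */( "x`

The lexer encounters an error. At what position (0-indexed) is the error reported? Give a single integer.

pos=0: emit NUM '99' (now at pos=2)
pos=2: enter STRING mode
pos=2: emit STR "ok" (now at pos=6)
pos=7: enter COMMENT mode (saw '/*')
exit COMMENT mode (now at pos=22)
pos=22: enter COMMENT mode (saw '/*')
exit COMMENT mode (now at pos=37)
pos=37: emit LPAREN '('
pos=39: enter STRING mode
pos=39: ERROR — unterminated string

Answer: 39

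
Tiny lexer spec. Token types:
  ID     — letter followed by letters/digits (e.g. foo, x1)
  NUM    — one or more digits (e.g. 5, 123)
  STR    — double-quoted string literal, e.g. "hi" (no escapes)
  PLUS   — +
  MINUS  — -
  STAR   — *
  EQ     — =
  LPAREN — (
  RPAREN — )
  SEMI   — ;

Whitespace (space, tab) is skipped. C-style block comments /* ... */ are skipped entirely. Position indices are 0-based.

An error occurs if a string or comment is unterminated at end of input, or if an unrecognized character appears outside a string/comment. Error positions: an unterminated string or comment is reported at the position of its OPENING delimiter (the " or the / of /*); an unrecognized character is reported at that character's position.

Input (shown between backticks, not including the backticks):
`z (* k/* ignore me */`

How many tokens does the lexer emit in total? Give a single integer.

Answer: 4

Derivation:
pos=0: emit ID 'z' (now at pos=1)
pos=2: emit LPAREN '('
pos=3: emit STAR '*'
pos=5: emit ID 'k' (now at pos=6)
pos=6: enter COMMENT mode (saw '/*')
exit COMMENT mode (now at pos=21)
DONE. 4 tokens: [ID, LPAREN, STAR, ID]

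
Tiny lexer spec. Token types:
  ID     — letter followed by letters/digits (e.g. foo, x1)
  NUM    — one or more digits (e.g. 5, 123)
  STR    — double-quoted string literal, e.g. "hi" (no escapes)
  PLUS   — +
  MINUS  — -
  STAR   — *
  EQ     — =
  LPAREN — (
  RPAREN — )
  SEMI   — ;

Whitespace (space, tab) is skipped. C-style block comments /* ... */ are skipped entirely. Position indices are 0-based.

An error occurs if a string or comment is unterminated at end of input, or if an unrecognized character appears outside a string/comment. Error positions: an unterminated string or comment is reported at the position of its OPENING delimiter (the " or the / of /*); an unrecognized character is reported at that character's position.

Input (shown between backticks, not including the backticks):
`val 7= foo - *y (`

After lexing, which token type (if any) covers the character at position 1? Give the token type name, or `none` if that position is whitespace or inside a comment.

pos=0: emit ID 'val' (now at pos=3)
pos=4: emit NUM '7' (now at pos=5)
pos=5: emit EQ '='
pos=7: emit ID 'foo' (now at pos=10)
pos=11: emit MINUS '-'
pos=13: emit STAR '*'
pos=14: emit ID 'y' (now at pos=15)
pos=16: emit LPAREN '('
DONE. 8 tokens: [ID, NUM, EQ, ID, MINUS, STAR, ID, LPAREN]
Position 1: char is 'a' -> ID

Answer: ID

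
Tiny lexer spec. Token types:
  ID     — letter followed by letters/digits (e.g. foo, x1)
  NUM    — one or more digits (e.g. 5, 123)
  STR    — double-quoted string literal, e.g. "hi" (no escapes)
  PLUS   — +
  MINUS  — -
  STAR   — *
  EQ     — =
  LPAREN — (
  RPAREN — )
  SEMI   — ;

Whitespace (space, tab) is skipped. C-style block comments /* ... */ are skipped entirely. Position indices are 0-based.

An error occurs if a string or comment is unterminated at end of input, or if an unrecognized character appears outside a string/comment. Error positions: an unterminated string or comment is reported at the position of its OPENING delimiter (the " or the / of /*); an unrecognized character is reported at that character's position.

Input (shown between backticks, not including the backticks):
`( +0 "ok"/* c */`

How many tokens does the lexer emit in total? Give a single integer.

Answer: 4

Derivation:
pos=0: emit LPAREN '('
pos=2: emit PLUS '+'
pos=3: emit NUM '0' (now at pos=4)
pos=5: enter STRING mode
pos=5: emit STR "ok" (now at pos=9)
pos=9: enter COMMENT mode (saw '/*')
exit COMMENT mode (now at pos=16)
DONE. 4 tokens: [LPAREN, PLUS, NUM, STR]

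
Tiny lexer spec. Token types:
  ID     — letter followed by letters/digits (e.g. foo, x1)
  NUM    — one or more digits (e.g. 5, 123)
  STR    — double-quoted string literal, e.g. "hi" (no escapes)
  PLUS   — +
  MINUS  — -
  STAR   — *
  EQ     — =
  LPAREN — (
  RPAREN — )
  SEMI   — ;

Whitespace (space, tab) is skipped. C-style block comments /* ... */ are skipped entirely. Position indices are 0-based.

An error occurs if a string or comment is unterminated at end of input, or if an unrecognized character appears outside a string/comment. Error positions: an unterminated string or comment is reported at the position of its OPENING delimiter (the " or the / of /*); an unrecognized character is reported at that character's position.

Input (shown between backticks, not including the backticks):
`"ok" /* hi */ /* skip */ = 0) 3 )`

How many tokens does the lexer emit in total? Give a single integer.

Answer: 6

Derivation:
pos=0: enter STRING mode
pos=0: emit STR "ok" (now at pos=4)
pos=5: enter COMMENT mode (saw '/*')
exit COMMENT mode (now at pos=13)
pos=14: enter COMMENT mode (saw '/*')
exit COMMENT mode (now at pos=24)
pos=25: emit EQ '='
pos=27: emit NUM '0' (now at pos=28)
pos=28: emit RPAREN ')'
pos=30: emit NUM '3' (now at pos=31)
pos=32: emit RPAREN ')'
DONE. 6 tokens: [STR, EQ, NUM, RPAREN, NUM, RPAREN]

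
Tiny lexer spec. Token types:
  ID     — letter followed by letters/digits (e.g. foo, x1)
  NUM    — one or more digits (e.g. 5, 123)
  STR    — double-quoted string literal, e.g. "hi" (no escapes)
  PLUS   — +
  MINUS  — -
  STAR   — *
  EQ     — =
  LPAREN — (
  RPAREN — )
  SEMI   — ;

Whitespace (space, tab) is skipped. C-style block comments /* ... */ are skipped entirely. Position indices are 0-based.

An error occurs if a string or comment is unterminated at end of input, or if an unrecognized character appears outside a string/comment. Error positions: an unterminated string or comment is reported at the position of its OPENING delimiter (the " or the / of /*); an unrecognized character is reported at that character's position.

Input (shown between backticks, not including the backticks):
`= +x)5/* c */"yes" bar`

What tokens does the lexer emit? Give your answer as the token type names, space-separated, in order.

pos=0: emit EQ '='
pos=2: emit PLUS '+'
pos=3: emit ID 'x' (now at pos=4)
pos=4: emit RPAREN ')'
pos=5: emit NUM '5' (now at pos=6)
pos=6: enter COMMENT mode (saw '/*')
exit COMMENT mode (now at pos=13)
pos=13: enter STRING mode
pos=13: emit STR "yes" (now at pos=18)
pos=19: emit ID 'bar' (now at pos=22)
DONE. 7 tokens: [EQ, PLUS, ID, RPAREN, NUM, STR, ID]

Answer: EQ PLUS ID RPAREN NUM STR ID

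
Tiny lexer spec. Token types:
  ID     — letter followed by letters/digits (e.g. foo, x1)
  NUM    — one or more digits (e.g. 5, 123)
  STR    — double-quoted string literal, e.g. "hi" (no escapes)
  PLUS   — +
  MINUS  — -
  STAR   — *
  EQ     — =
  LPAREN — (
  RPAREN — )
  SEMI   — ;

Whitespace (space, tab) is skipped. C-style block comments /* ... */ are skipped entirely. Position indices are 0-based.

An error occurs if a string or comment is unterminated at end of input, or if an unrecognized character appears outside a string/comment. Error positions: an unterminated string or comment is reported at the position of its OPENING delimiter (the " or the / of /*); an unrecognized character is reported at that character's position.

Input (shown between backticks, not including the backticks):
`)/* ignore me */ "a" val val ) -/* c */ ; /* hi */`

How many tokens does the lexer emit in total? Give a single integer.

pos=0: emit RPAREN ')'
pos=1: enter COMMENT mode (saw '/*')
exit COMMENT mode (now at pos=16)
pos=17: enter STRING mode
pos=17: emit STR "a" (now at pos=20)
pos=21: emit ID 'val' (now at pos=24)
pos=25: emit ID 'val' (now at pos=28)
pos=29: emit RPAREN ')'
pos=31: emit MINUS '-'
pos=32: enter COMMENT mode (saw '/*')
exit COMMENT mode (now at pos=39)
pos=40: emit SEMI ';'
pos=42: enter COMMENT mode (saw '/*')
exit COMMENT mode (now at pos=50)
DONE. 7 tokens: [RPAREN, STR, ID, ID, RPAREN, MINUS, SEMI]

Answer: 7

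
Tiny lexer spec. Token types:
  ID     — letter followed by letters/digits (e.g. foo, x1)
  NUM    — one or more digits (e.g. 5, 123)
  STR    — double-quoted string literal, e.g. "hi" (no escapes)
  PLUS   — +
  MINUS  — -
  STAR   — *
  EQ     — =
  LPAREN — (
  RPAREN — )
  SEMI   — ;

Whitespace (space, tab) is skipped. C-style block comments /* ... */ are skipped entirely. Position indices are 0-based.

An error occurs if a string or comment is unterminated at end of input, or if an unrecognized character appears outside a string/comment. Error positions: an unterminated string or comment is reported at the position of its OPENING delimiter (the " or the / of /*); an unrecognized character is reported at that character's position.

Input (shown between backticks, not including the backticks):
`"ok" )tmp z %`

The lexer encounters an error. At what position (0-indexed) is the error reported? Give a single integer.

pos=0: enter STRING mode
pos=0: emit STR "ok" (now at pos=4)
pos=5: emit RPAREN ')'
pos=6: emit ID 'tmp' (now at pos=9)
pos=10: emit ID 'z' (now at pos=11)
pos=12: ERROR — unrecognized char '%'

Answer: 12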